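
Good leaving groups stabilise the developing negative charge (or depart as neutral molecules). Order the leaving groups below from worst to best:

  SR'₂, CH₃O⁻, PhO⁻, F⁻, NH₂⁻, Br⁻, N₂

NH₂⁻ < CH₃O⁻ < PhO⁻ < F⁻ < SR'₂ < Br⁻ < N₂

The more stable X⁻ (or X) is on its own — i.e. the weaker a base it is — the better a leaving group it makes.
N₂: no meaningful conjugate acid; N₂ departs as an exceptionally stable neutral molecule
Br⁻: pKₐ(HBr) ≈ -9
SR'₂: pKₐ(R'₂SH⁺) ≈ -7
F⁻: pKₐ(HF) ≈ 3.2
PhO⁻: pKₐ(C₆H₅OH (phenol)) ≈ 10
CH₃O⁻: pKₐ(CH₃OH) ≈ 15.5
NH₂⁻: pKₐ(NH₃) ≈ 38
Listed from poorest to best leaving group as asked.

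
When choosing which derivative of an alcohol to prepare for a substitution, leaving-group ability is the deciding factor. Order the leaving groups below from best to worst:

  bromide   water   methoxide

Rank by basicity of the departing species: weakest base leaves most easily.
bromide: pKₐ(HBr) ≈ -9
water: pKₐ(H₃O⁺) ≈ -1.7
methoxide: pKₐ(CH₃OH) ≈ 15.5

bromide > water > methoxide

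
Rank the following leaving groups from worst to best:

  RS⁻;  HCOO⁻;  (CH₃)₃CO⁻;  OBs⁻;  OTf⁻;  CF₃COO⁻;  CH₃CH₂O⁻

(CH₃)₃CO⁻ < CH₃CH₂O⁻ < RS⁻ < HCOO⁻ < CF₃COO⁻ < OBs⁻ < OTf⁻

Rank by basicity of the departing species: weakest base leaves most easily.
OTf⁻: pKₐ(CF₃SO₃H (triflic acid)) ≈ -14 — charge spread over three oxygens and a CF₃ group; the premier leaving group in synthesis
OBs⁻: pKₐ(p-BrC₆H₄SO₃H) ≈ -2.8
CF₃COO⁻: pKₐ(CF₃COOH) ≈ 0.2 — strongly electron-withdrawing CF₃ stabilises the carboxylate
HCOO⁻: pKₐ(HCOOH) ≈ 3.8 — resonance-stabilised carboxylate
RS⁻: pKₐ(RSH (a thiol)) ≈ 10.5
CH₃CH₂O⁻: pKₐ(CH₃CH₂OH) ≈ 16 — strong base; alkoxides do not leave unassisted
(CH₃)₃CO⁻: pKₐ(t-BuOH) ≈ 18 — bulky, strongly basic alkoxide
Listed from poorest to best leaving group as asked.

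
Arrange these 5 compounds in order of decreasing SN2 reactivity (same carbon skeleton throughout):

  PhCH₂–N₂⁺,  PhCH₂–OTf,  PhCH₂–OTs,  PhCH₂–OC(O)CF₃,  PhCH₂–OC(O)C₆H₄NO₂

PhCH₂–N₂⁺ > PhCH₂–OTf > PhCH₂–OTs > PhCH₂–OC(O)CF₃ > PhCH₂–OC(O)C₆H₄NO₂

With the same alkyl group throughout, only the leaving group differentiates the rates.
Rank by basicity of the departing species: weakest base leaves most easily.
PhCH₂–N₂⁺ loses N₂: no meaningful conjugate acid; N₂ departs as an exceptionally stable neutral molecule
PhCH₂–OTf loses OTf⁻: pKₐ(CF₃SO₃H (triflic acid)) ≈ -14
PhCH₂–OTs loses OTs⁻: pKₐ(p-CH₃C₆H₄SO₃H (TsOH)) ≈ -2.8
PhCH₂–OC(O)CF₃ loses CF₃COO⁻: pKₐ(CF₃COOH) ≈ 0.2
PhCH₂–OC(O)C₆H₄NO₂ loses p-O₂N–C₆H₄–COO⁻: pKₐ(p-nitrobenzoic acid) ≈ 3.4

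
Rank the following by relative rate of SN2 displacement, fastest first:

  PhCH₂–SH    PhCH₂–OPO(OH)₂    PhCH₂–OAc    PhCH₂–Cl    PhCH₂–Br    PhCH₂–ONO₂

PhCH₂–Br > PhCH₂–Cl > PhCH₂–ONO₂ > PhCH₂–OPO(OH)₂ > PhCH₂–OAc > PhCH₂–SH

With the same alkyl group throughout, only the leaving group differentiates the rates.
The more stable X⁻ (or X) is on its own — i.e. the weaker a base it is — the better a leaving group it makes.
PhCH₂–Br loses Br⁻: pKₐ(HBr) ≈ -9
PhCH₂–Cl loses Cl⁻: pKₐ(HCl) ≈ -7
PhCH₂–ONO₂ loses NO₃⁻: pKₐ(HNO₃) ≈ -1.3
PhCH₂–OPO(OH)₂ loses H₂PO₄⁻: pKₐ(H₃PO₄) ≈ 2.1
PhCH₂–OAc loses AcO⁻: pKₐ(CH₃COOH) ≈ 4.8
PhCH₂–SH loses HS⁻: pKₐ(H₂S) ≈ 7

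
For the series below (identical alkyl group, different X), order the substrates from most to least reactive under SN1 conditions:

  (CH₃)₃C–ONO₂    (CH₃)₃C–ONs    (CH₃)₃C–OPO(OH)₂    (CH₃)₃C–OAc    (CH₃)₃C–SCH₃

Same R in every case — rank the leaving groups.
Rank by basicity of the departing species: weakest base leaves most easily.
(CH₃)₃C–ONs loses ONs⁻: pKₐ(p-O₂NC₆H₄SO₃H) ≈ -3.5
(CH₃)₃C–ONO₂ loses NO₃⁻: pKₐ(HNO₃) ≈ -1.3
(CH₃)₃C–OPO(OH)₂ loses H₂PO₄⁻: pKₐ(H₃PO₄) ≈ 2.1
(CH₃)₃C–OAc loses AcO⁻: pKₐ(CH₃COOH) ≈ 4.8
(CH₃)₃C–SCH₃ loses RS⁻: pKₐ(RSH (a thiol)) ≈ 10.5

(CH₃)₃C–ONs > (CH₃)₃C–ONO₂ > (CH₃)₃C–OPO(OH)₂ > (CH₃)₃C–OAc > (CH₃)₃C–SCH₃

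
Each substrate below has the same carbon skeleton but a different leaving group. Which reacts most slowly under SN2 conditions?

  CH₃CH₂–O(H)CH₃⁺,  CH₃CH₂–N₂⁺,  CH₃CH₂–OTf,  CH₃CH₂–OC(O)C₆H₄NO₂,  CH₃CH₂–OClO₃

Identical carbon frameworks mean the comparison reduces to leaving-group quality.
Leaving-group ability tracks the stability of the departed species; conjugate-acid pKₐ is the usual yardstick (lower pKₐ → better LG).
CH₃CH₂–N₂⁺ loses N₂: no meaningful conjugate acid; N₂ departs as an exceptionally stable neutral molecule
CH₃CH₂–OTf loses OTf⁻: pKₐ(CF₃SO₃H (triflic acid)) ≈ -14
CH₃CH₂–OClO₃ loses ClO₄⁻: pKₐ(HClO₄) ≈ -10
CH₃CH₂–O(H)CH₃⁺ loses R'OH: pKₐ(R'OH₂⁺) ≈ -2.4
CH₃CH₂–OC(O)C₆H₄NO₂ loses p-O₂N–C₆H₄–COO⁻: pKₐ(p-nitrobenzoic acid) ≈ 3.4

CH₃CH₂–OC(O)C₆H₄NO₂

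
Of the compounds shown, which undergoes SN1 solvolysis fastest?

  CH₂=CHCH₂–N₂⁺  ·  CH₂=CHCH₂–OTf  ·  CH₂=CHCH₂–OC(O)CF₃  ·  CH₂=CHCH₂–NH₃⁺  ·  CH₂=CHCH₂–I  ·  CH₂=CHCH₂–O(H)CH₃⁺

The skeletons are identical, so relative rate is governed entirely by leaving-group ability.
A good leaving group is a weak base: the lower the pKₐ of its conjugate acid, the more readily it departs.
CH₂=CHCH₂–N₂⁺ loses N₂: no meaningful conjugate acid; N₂ departs as an exceptionally stable neutral molecule
CH₂=CHCH₂–OTf loses OTf⁻: pKₐ(CF₃SO₃H (triflic acid)) ≈ -14
CH₂=CHCH₂–I loses I⁻: pKₐ(HI) ≈ -10
CH₂=CHCH₂–O(H)CH₃⁺ loses R'OH: pKₐ(R'OH₂⁺) ≈ -2.4
CH₂=CHCH₂–OC(O)CF₃ loses CF₃COO⁻: pKₐ(CF₃COOH) ≈ 0.2
CH₂=CHCH₂–NH₃⁺ loses NH₃: pKₐ(NH₄⁺) ≈ 9.2

CH₂=CHCH₂–N₂⁺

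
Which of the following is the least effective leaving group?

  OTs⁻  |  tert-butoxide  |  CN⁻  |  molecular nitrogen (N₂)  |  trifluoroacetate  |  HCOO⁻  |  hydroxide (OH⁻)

tert-butoxide

A good leaving group is a weak base: the lower the pKₐ of its conjugate acid, the more readily it departs.
molecular nitrogen (N₂): no meaningful conjugate acid; N₂ departs as an exceptionally stable neutral molecule
OTs⁻: pKₐ(p-CH₃C₆H₄SO₃H (TsOH)) ≈ -2.8
trifluoroacetate: pKₐ(CF₃COOH) ≈ 0.2
HCOO⁻: pKₐ(HCOOH) ≈ 3.8
CN⁻: pKₐ(HCN) ≈ 9.2
hydroxide (OH⁻): pKₐ(H₂O) ≈ 15.7
tert-butoxide: pKₐ(t-BuOH) ≈ 18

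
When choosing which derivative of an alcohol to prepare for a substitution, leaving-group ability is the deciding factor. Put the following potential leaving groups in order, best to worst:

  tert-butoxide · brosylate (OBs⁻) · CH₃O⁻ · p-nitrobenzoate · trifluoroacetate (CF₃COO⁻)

brosylate (OBs⁻): pKₐ(p-BrC₆H₄SO₃H) ≈ -2.8
trifluoroacetate (CF₃COO⁻): pKₐ(CF₃COOH) ≈ 0.2
p-nitrobenzoate: pKₐ(p-nitrobenzoic acid) ≈ 3.4
CH₃O⁻: pKₐ(CH₃OH) ≈ 15.5
tert-butoxide: pKₐ(t-BuOH) ≈ 18

brosylate (OBs⁻) > trifluoroacetate (CF₃COO⁻) > p-nitrobenzoate > CH₃O⁻ > tert-butoxide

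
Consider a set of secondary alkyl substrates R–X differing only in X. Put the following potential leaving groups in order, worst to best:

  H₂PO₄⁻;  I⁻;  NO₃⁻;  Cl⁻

H₂PO₄⁻ < NO₃⁻ < Cl⁻ < I⁻

Rank by basicity of the departing species: weakest base leaves most easily.
I⁻: pKₐ(HI) ≈ -10
Cl⁻: pKₐ(HCl) ≈ -7
NO₃⁻: pKₐ(HNO₃) ≈ -1.3
H₂PO₄⁻: pKₐ(H₃PO₄) ≈ 2.1
Listed from poorest to best leaving group as asked.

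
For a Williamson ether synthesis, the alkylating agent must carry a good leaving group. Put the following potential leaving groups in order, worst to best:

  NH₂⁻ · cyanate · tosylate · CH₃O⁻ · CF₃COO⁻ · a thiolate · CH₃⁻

CH₃⁻ < NH₂⁻ < CH₃O⁻ < a thiolate < cyanate < CF₃COO⁻ < tosylate

tosylate: pKₐ(p-CH₃C₆H₄SO₃H (TsOH)) ≈ -2.8 — resonance-delocalised arenesulfonate
CF₃COO⁻: pKₐ(CF₃COOH) ≈ 0.2 — strongly electron-withdrawing CF₃ stabilises the carboxylate
cyanate: pKₐ(HOCN) ≈ 3.5 — resonance between N and O
a thiolate: pKₐ(RSH (a thiol)) ≈ 10.5 — moderately basic; rarely leaves without activation
CH₃O⁻: pKₐ(CH₃OH) ≈ 15.5 — strong base; alkoxides do not leave unassisted
NH₂⁻: pKₐ(NH₃) ≈ 38
CH₃⁻: pKₐ(CH₄) ≈ 48
The question asks for worst first, so the sequence is read in increasing leaving-group ability.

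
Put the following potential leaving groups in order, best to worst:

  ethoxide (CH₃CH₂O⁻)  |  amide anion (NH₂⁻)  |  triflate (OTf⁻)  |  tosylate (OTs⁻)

triflate (OTf⁻) > tosylate (OTs⁻) > ethoxide (CH₃CH₂O⁻) > amide anion (NH₂⁻)

The more stable X⁻ (or X) is on its own — i.e. the weaker a base it is — the better a leaving group it makes.
triflate (OTf⁻): pKₐ(CF₃SO₃H (triflic acid)) ≈ -14 — charge spread over three oxygens and a CF₃ group; the premier leaving group in synthesis
tosylate (OTs⁻): pKₐ(p-CH₃C₆H₄SO₃H (TsOH)) ≈ -2.8 — resonance-delocalised arenesulfonate
ethoxide (CH₃CH₂O⁻): pKₐ(CH₃CH₂OH) ≈ 16 — strong base; alkoxides do not leave unassisted
amide anion (NH₂⁻): pKₐ(NH₃) ≈ 38 — extremely strong base; never a leaving group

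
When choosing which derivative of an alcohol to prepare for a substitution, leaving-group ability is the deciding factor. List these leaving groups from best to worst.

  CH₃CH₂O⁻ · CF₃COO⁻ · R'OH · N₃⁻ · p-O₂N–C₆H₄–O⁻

R'OH > CF₃COO⁻ > N₃⁻ > p-O₂N–C₆H₄–O⁻ > CH₃CH₂O⁻

Rank by basicity of the departing species: weakest base leaves most easily.
R'OH: pKₐ(R'OH₂⁺) ≈ -2.4 — neutral; leaves from a protonated ether (an oxonium ion, R–O(H)R'⁺)
CF₃COO⁻: pKₐ(CF₃COOH) ≈ 0.2
N₃⁻: pKₐ(HN₃) ≈ 4.7 — linear, resonance-stabilised
p-O₂N–C₆H₄–O⁻: pKₐ(p-nitrophenol) ≈ 7.2
CH₃CH₂O⁻: pKₐ(CH₃CH₂OH) ≈ 16 — strong base; alkoxides do not leave unassisted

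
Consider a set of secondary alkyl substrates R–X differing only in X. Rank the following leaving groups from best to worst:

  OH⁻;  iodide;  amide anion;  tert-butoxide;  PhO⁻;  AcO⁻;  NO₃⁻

iodide > NO₃⁻ > AcO⁻ > PhO⁻ > OH⁻ > tert-butoxide > amide anion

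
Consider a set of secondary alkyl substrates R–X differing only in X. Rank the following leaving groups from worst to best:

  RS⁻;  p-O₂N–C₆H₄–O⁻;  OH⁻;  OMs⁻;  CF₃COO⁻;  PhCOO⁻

OH⁻ < RS⁻ < p-O₂N–C₆H₄–O⁻ < PhCOO⁻ < CF₃COO⁻ < OMs⁻

A good leaving group is a weak base: the lower the pKₐ of its conjugate acid, the more readily it departs.
OMs⁻: pKₐ(CH₃SO₃H (MsOH)) ≈ -1.9 — resonance-delocalised alkanesulfonate
CF₃COO⁻: pKₐ(CF₃COOH) ≈ 0.2 — strongly electron-withdrawing CF₃ stabilises the carboxylate
PhCOO⁻: pKₐ(C₆H₅COOH) ≈ 4.2 — aryl carboxylate
p-O₂N–C₆H₄–O⁻: pKₐ(p-nitrophenol) ≈ 7.2 — nitro group delocalises the charge; the classic chromogenic LG
RS⁻: pKₐ(RSH (a thiol)) ≈ 10.5 — moderately basic; rarely leaves without activation
OH⁻: pKₐ(H₂O) ≈ 15.7
Listed from poorest to best leaving group as asked.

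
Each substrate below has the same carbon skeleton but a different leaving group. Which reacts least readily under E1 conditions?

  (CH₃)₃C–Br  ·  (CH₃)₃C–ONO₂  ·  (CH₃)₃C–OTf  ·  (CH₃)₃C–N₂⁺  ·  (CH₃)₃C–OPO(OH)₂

(CH₃)₃C–OPO(OH)₂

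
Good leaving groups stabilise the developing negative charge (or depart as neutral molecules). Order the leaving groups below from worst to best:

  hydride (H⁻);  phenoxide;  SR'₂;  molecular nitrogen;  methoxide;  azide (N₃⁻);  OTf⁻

hydride (H⁻) < methoxide < phenoxide < azide (N₃⁻) < SR'₂ < OTf⁻ < molecular nitrogen

The more stable X⁻ (or X) is on its own — i.e. the weaker a base it is — the better a leaving group it makes.
molecular nitrogen: no meaningful conjugate acid; N₂ departs as an exceptionally stable neutral molecule
OTf⁻: pKₐ(CF₃SO₃H (triflic acid)) ≈ -14 — charge spread over three oxygens and a CF₃ group; the premier leaving group in synthesis
SR'₂: pKₐ(R'₂SH⁺) ≈ -7 — neutral; leaves from a sulfonium salt (R–SR'₂⁺)
azide (N₃⁻): pKₐ(HN₃) ≈ 4.7 — linear, resonance-stabilised
phenoxide: pKₐ(C₆H₅OH (phenol)) ≈ 10
methoxide: pKₐ(CH₃OH) ≈ 15.5
hydride (H⁻): pKₐ(H₂) ≈ 36
Reversing gives the worst-to-best order requested.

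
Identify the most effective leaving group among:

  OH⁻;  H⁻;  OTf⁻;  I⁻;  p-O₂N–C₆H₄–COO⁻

A good leaving group is a weak base: the lower the pKₐ of its conjugate acid, the more readily it departs.
OTf⁻: pKₐ(CF₃SO₃H (triflic acid)) ≈ -14
I⁻: pKₐ(HI) ≈ -10
p-O₂N–C₆H₄–COO⁻: pKₐ(p-nitrobenzoic acid) ≈ 3.4
OH⁻: pKₐ(H₂O) ≈ 15.7
H⁻: pKₐ(H₂) ≈ 36

OTf⁻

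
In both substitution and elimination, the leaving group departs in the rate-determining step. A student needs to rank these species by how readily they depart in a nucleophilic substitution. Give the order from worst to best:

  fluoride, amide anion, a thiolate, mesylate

Rank by basicity of the departing species: weakest base leaves most easily.
mesylate: pKₐ(CH₃SO₃H (MsOH)) ≈ -1.9
fluoride: pKₐ(HF) ≈ 3.2 — small and strongly basic; the poor halide leaving group
a thiolate: pKₐ(RSH (a thiol)) ≈ 10.5
amide anion: pKₐ(NH₃) ≈ 38
The question asks for worst first, so the sequence is read in increasing leaving-group ability.

amide anion < a thiolate < fluoride < mesylate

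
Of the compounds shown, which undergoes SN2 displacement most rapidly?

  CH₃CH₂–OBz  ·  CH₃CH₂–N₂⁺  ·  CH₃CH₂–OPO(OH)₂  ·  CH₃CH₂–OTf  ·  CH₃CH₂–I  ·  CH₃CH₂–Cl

CH₃CH₂–N₂⁺

Same R in every case — rank the leaving groups.
The more stable X⁻ (or X) is on its own — i.e. the weaker a base it is — the better a leaving group it makes.
CH₃CH₂–N₂⁺ loses N₂: no meaningful conjugate acid; N₂ departs as an exceptionally stable neutral molecule
CH₃CH₂–OTf loses OTf⁻: pKₐ(CF₃SO₃H (triflic acid)) ≈ -14
CH₃CH₂–I loses I⁻: pKₐ(HI) ≈ -10
CH₃CH₂–Cl loses Cl⁻: pKₐ(HCl) ≈ -7
CH₃CH₂–OPO(OH)₂ loses H₂PO₄⁻: pKₐ(H₃PO₄) ≈ 2.1
CH₃CH₂–OBz loses PhCOO⁻: pKₐ(C₆H₅COOH) ≈ 4.2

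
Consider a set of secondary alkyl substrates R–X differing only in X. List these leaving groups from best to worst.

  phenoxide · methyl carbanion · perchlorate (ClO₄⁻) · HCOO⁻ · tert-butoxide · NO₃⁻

Rank by basicity of the departing species: weakest base leaves most easily.
perchlorate (ClO₄⁻): pKₐ(HClO₄) ≈ -10
NO₃⁻: pKₐ(HNO₃) ≈ -1.3
HCOO⁻: pKₐ(HCOOH) ≈ 3.8
phenoxide: pKₐ(C₆H₅OH (phenol)) ≈ 10
tert-butoxide: pKₐ(t-BuOH) ≈ 18
methyl carbanion: pKₐ(CH₄) ≈ 48

perchlorate (ClO₄⁻) > NO₃⁻ > HCOO⁻ > phenoxide > tert-butoxide > methyl carbanion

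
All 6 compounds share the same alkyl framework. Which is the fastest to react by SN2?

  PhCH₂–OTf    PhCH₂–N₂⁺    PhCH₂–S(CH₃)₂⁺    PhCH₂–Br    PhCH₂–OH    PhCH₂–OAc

PhCH₂–N₂⁺

With the same alkyl group throughout, only the leaving group differentiates the rates.
A good leaving group is a weak base: the lower the pKₐ of its conjugate acid, the more readily it departs.
PhCH₂–N₂⁺ loses N₂: no meaningful conjugate acid; N₂ departs as an exceptionally stable neutral molecule
PhCH₂–OTf loses OTf⁻: pKₐ(CF₃SO₃H (triflic acid)) ≈ -14
PhCH₂–Br loses Br⁻: pKₐ(HBr) ≈ -9
PhCH₂–S(CH₃)₂⁺ loses SR'₂: pKₐ(R'₂SH⁺) ≈ -7
PhCH₂–OAc loses AcO⁻: pKₐ(CH₃COOH) ≈ 4.8
PhCH₂–OH loses OH⁻: pKₐ(H₂O) ≈ 15.7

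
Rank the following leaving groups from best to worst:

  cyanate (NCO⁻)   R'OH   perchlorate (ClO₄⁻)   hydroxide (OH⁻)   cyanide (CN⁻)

perchlorate (ClO₄⁻): pKₐ(HClO₄) ≈ -10
R'OH: pKₐ(R'OH₂⁺) ≈ -2.4
cyanate (NCO⁻): pKₐ(HOCN) ≈ 3.5
cyanide (CN⁻): pKₐ(HCN) ≈ 9.2
hydroxide (OH⁻): pKₐ(H₂O) ≈ 15.7

perchlorate (ClO₄⁻) > R'OH > cyanate (NCO⁻) > cyanide (CN⁻) > hydroxide (OH⁻)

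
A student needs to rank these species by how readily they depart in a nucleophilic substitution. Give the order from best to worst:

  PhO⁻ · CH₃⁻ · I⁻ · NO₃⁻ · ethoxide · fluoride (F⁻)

I⁻ > NO₃⁻ > fluoride (F⁻) > PhO⁻ > ethoxide > CH₃⁻

I⁻: pKₐ(HI) ≈ -10 — large, highly polarisable; very weak base
NO₃⁻: pKₐ(HNO₃) ≈ -1.3
fluoride (F⁻): pKₐ(HF) ≈ 3.2 — small and strongly basic; the poor halide leaving group
PhO⁻: pKₐ(C₆H₅OH (phenol)) ≈ 10
ethoxide: pKₐ(CH₃CH₂OH) ≈ 16 — strong base; alkoxides do not leave unassisted
CH₃⁻: pKₐ(CH₄) ≈ 48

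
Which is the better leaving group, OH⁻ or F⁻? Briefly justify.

F⁻

F⁻ is the better leaving group.
pKₐ(HF) ≈ 3.2 versus pKₐ(H₂O) ≈ 15.7: F⁻ is the much weaker base.
Small and strongly basic; the poor halide leaving group.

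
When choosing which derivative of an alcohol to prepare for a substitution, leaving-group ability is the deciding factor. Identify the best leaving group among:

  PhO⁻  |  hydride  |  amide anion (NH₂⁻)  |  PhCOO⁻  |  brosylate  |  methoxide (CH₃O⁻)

brosylate: pKₐ(p-BrC₆H₄SO₃H) ≈ -2.8
PhCOO⁻: pKₐ(C₆H₅COOH) ≈ 4.2
PhO⁻: pKₐ(C₆H₅OH (phenol)) ≈ 10
methoxide (CH₃O⁻): pKₐ(CH₃OH) ≈ 15.5
hydride: pKₐ(H₂) ≈ 36
amide anion (NH₂⁻): pKₐ(NH₃) ≈ 38

brosylate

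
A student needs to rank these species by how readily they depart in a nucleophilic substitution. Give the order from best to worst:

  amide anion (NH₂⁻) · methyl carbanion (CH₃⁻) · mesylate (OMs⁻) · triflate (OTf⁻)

Rank by basicity of the departing species: weakest base leaves most easily.
triflate (OTf⁻): pKₐ(CF₃SO₃H (triflic acid)) ≈ -14
mesylate (OMs⁻): pKₐ(CH₃SO₃H (MsOH)) ≈ -1.9
amide anion (NH₂⁻): pKₐ(NH₃) ≈ 38
methyl carbanion (CH₃⁻): pKₐ(CH₄) ≈ 48

triflate (OTf⁻) > mesylate (OMs⁻) > amide anion (NH₂⁻) > methyl carbanion (CH₃⁻)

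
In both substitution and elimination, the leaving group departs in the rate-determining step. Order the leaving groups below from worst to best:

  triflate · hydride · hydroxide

hydride < hydroxide < triflate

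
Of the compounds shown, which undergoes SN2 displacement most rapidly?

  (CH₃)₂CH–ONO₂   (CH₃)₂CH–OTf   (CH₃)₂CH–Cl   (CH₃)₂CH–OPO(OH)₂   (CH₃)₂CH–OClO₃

(CH₃)₂CH–OTf

With the same alkyl group throughout, only the leaving group differentiates the rates.
Leaving-group ability tracks the stability of the departed species; conjugate-acid pKₐ is the usual yardstick (lower pKₐ → better LG).
(CH₃)₂CH–OTf loses OTf⁻: pKₐ(CF₃SO₃H (triflic acid)) ≈ -14
(CH₃)₂CH–OClO₃ loses ClO₄⁻: pKₐ(HClO₄) ≈ -10
(CH₃)₂CH–Cl loses Cl⁻: pKₐ(HCl) ≈ -7
(CH₃)₂CH–ONO₂ loses NO₃⁻: pKₐ(HNO₃) ≈ -1.3
(CH₃)₂CH–OPO(OH)₂ loses H₂PO₄⁻: pKₐ(H₃PO₄) ≈ 2.1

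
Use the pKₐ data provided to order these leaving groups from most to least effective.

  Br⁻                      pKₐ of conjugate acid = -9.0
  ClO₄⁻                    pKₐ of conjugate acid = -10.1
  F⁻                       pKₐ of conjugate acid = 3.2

Lower conjugate-acid pKₐ ⇒ weaker base ⇒ better leaving group.
Sorting by the given values: ClO₄⁻ (-10.1), Br⁻ (-9.0), F⁻ (3.2).

ClO₄⁻ > Br⁻ > F⁻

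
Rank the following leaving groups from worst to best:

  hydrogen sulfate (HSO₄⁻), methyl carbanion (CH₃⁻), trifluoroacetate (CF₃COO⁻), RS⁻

methyl carbanion (CH₃⁻) < RS⁻ < trifluoroacetate (CF₃COO⁻) < hydrogen sulfate (HSO₄⁻)

hydrogen sulfate (HSO₄⁻): pKₐ(H₂SO₄) ≈ -3
trifluoroacetate (CF₃COO⁻): pKₐ(CF₃COOH) ≈ 0.2
RS⁻: pKₐ(RSH (a thiol)) ≈ 10.5
methyl carbanion (CH₃⁻): pKₐ(CH₄) ≈ 48
The question asks for worst first, so the sequence is read in increasing leaving-group ability.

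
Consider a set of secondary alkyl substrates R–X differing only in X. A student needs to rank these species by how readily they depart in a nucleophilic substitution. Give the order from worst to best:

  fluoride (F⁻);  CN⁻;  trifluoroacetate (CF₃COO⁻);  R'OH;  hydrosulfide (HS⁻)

R'OH: pKₐ(R'OH₂⁺) ≈ -2.4 — neutral; leaves from a protonated ether (an oxonium ion, R–O(H)R'⁺)
trifluoroacetate (CF₃COO⁻): pKₐ(CF₃COOH) ≈ 0.2 — strongly electron-withdrawing CF₃ stabilises the carboxylate
fluoride (F⁻): pKₐ(HF) ≈ 3.2 — small and strongly basic; the poor halide leaving group
hydrosulfide (HS⁻): pKₐ(H₂S) ≈ 7 — larger and more polarisable than the oxygen analogue
CN⁻: pKₐ(HCN) ≈ 9.2
Listed from poorest to best leaving group as asked.

CN⁻ < hydrosulfide (HS⁻) < fluoride (F⁻) < trifluoroacetate (CF₃COO⁻) < R'OH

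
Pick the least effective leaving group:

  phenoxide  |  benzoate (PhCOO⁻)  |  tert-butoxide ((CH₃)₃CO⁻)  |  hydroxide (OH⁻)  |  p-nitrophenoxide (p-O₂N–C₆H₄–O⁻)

benzoate (PhCOO⁻): pKₐ(C₆H₅COOH) ≈ 4.2
p-nitrophenoxide (p-O₂N–C₆H₄–O⁻): pKₐ(p-nitrophenol) ≈ 7.2
phenoxide: pKₐ(C₆H₅OH (phenol)) ≈ 10
hydroxide (OH⁻): pKₐ(H₂O) ≈ 15.7
tert-butoxide ((CH₃)₃CO⁻): pKₐ(t-BuOH) ≈ 18

tert-butoxide ((CH₃)₃CO⁻)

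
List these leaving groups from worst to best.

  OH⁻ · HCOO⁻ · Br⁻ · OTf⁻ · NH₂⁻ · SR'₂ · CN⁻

A good leaving group is a weak base: the lower the pKₐ of its conjugate acid, the more readily it departs.
OTf⁻: pKₐ(CF₃SO₃H (triflic acid)) ≈ -14 — charge spread over three oxygens and a CF₃ group; the premier leaving group in synthesis
Br⁻: pKₐ(HBr) ≈ -9 — weak base; good leaving group
SR'₂: pKₐ(R'₂SH⁺) ≈ -7 — neutral; leaves from a sulfonium salt (R–SR'₂⁺)
HCOO⁻: pKₐ(HCOOH) ≈ 3.8 — resonance-stabilised carboxylate
CN⁻: pKₐ(HCN) ≈ 9.2
OH⁻: pKₐ(H₂O) ≈ 15.7
NH₂⁻: pKₐ(NH₃) ≈ 38
Reversing gives the worst-to-best order requested.

NH₂⁻ < OH⁻ < CN⁻ < HCOO⁻ < SR'₂ < Br⁻ < OTf⁻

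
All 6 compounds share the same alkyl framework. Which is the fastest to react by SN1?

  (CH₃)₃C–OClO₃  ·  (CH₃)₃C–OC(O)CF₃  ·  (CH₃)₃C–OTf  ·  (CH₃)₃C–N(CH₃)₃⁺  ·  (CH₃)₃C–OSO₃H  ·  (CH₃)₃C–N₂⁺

With the same alkyl group throughout, only the leaving group differentiates the rates.
Leaving-group ability tracks the stability of the departed species; conjugate-acid pKₐ is the usual yardstick (lower pKₐ → better LG).
(CH₃)₃C–N₂⁺ loses N₂: no meaningful conjugate acid; N₂ departs as an exceptionally stable neutral molecule
(CH₃)₃C–OTf loses OTf⁻: pKₐ(CF₃SO₃H (triflic acid)) ≈ -14
(CH₃)₃C–OClO₃ loses ClO₄⁻: pKₐ(HClO₄) ≈ -10
(CH₃)₃C–OSO₃H loses HSO₄⁻: pKₐ(H₂SO₄) ≈ -3
(CH₃)₃C–OC(O)CF₃ loses CF₃COO⁻: pKₐ(CF₃COOH) ≈ 0.2
(CH₃)₃C–N(CH₃)₃⁺ loses NR'₃: pKₐ(R'₃NH⁺) ≈ 10.7

(CH₃)₃C–N₂⁺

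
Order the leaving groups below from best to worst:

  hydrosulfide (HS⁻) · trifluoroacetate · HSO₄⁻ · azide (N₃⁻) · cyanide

A good leaving group is a weak base: the lower the pKₐ of its conjugate acid, the more readily it departs.
HSO₄⁻: pKₐ(H₂SO₄) ≈ -3
trifluoroacetate: pKₐ(CF₃COOH) ≈ 0.2
azide (N₃⁻): pKₐ(HN₃) ≈ 4.7
hydrosulfide (HS⁻): pKₐ(H₂S) ≈ 7
cyanide: pKₐ(HCN) ≈ 9.2

HSO₄⁻ > trifluoroacetate > azide (N₃⁻) > hydrosulfide (HS⁻) > cyanide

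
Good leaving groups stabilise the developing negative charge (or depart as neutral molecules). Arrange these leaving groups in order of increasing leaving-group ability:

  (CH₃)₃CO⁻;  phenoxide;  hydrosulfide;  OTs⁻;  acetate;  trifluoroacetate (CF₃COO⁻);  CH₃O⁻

A good leaving group is a weak base: the lower the pKₐ of its conjugate acid, the more readily it departs.
OTs⁻: pKₐ(p-CH₃C₆H₄SO₃H (TsOH)) ≈ -2.8 — resonance-delocalised arenesulfonate
trifluoroacetate (CF₃COO⁻): pKₐ(CF₃COOH) ≈ 0.2 — strongly electron-withdrawing CF₃ stabilises the carboxylate
acetate: pKₐ(CH₃COOH) ≈ 4.8 — resonance-stabilised but still a weak base
hydrosulfide: pKₐ(H₂S) ≈ 7 — larger and more polarisable than the oxygen analogue
phenoxide: pKₐ(C₆H₅OH (phenol)) ≈ 10 — resonance into the ring helps, but still a poor LG
CH₃O⁻: pKₐ(CH₃OH) ≈ 15.5 — strong base; alkoxides do not leave unassisted
(CH₃)₃CO⁻: pKₐ(t-BuOH) ≈ 18 — bulky, strongly basic alkoxide
Reversing gives the worst-to-best order requested.

(CH₃)₃CO⁻ < CH₃O⁻ < phenoxide < hydrosulfide < acetate < trifluoroacetate (CF₃COO⁻) < OTs⁻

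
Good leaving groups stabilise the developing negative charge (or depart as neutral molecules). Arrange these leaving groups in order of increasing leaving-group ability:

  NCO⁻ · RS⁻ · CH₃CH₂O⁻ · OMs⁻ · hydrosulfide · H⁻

H⁻ < CH₃CH₂O⁻ < RS⁻ < hydrosulfide < NCO⁻ < OMs⁻

A good leaving group is a weak base: the lower the pKₐ of its conjugate acid, the more readily it departs.
OMs⁻: pKₐ(CH₃SO₃H (MsOH)) ≈ -1.9
NCO⁻: pKₐ(HOCN) ≈ 3.5
hydrosulfide: pKₐ(H₂S) ≈ 7
RS⁻: pKₐ(RSH (a thiol)) ≈ 10.5 — moderately basic; rarely leaves without activation
CH₃CH₂O⁻: pKₐ(CH₃CH₂OH) ≈ 16 — strong base; alkoxides do not leave unassisted
H⁻: pKₐ(H₂) ≈ 36
Listed from poorest to best leaving group as asked.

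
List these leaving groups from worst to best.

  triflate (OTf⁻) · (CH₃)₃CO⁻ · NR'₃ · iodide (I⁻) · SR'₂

Leaving-group ability tracks the stability of the departed species; conjugate-acid pKₐ is the usual yardstick (lower pKₐ → better LG).
triflate (OTf⁻): pKₐ(CF₃SO₃H (triflic acid)) ≈ -14 — charge spread over three oxygens and a CF₃ group; the premier leaving group in synthesis
iodide (I⁻): pKₐ(HI) ≈ -10 — large, highly polarisable; very weak base
SR'₂: pKₐ(R'₂SH⁺) ≈ -7 — neutral; leaves from a sulfonium salt (R–SR'₂⁺)
NR'₃: pKₐ(R'₃NH⁺) ≈ 10.7
(CH₃)₃CO⁻: pKₐ(t-BuOH) ≈ 18 — bulky, strongly basic alkoxide
The question asks for worst first, so the sequence is read in increasing leaving-group ability.

(CH₃)₃CO⁻ < NR'₃ < SR'₂ < iodide (I⁻) < triflate (OTf⁻)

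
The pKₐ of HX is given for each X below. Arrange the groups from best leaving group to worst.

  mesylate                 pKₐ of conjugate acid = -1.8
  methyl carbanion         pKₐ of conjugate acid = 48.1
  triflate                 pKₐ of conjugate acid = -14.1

triflate > mesylate > methyl carbanion

Lower conjugate-acid pKₐ ⇒ weaker base ⇒ better leaving group.
Sorting by the given values: triflate (-14.1), mesylate (-1.8), methyl carbanion (48.1).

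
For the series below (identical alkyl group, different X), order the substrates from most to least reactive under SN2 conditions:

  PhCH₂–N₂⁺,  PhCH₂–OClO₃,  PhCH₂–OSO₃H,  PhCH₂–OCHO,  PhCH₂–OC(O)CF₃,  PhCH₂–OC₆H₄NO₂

PhCH₂–N₂⁺ > PhCH₂–OClO₃ > PhCH₂–OSO₃H > PhCH₂–OC(O)CF₃ > PhCH₂–OCHO > PhCH₂–OC₆H₄NO₂

Identical carbon frameworks mean the comparison reduces to leaving-group quality.
A good leaving group is a weak base: the lower the pKₐ of its conjugate acid, the more readily it departs.
PhCH₂–N₂⁺ loses N₂: no meaningful conjugate acid; N₂ departs as an exceptionally stable neutral molecule
PhCH₂–OClO₃ loses ClO₄⁻: pKₐ(HClO₄) ≈ -10
PhCH₂–OSO₃H loses HSO₄⁻: pKₐ(H₂SO₄) ≈ -3
PhCH₂–OC(O)CF₃ loses CF₃COO⁻: pKₐ(CF₃COOH) ≈ 0.2
PhCH₂–OCHO loses HCOO⁻: pKₐ(HCOOH) ≈ 3.8
PhCH₂–OC₆H₄NO₂ loses p-O₂N–C₆H₄–O⁻: pKₐ(p-nitrophenol) ≈ 7.2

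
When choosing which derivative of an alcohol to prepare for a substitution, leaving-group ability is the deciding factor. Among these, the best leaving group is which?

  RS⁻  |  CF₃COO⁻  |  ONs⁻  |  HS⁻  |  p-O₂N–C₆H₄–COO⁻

Leaving-group ability tracks the stability of the departed species; conjugate-acid pKₐ is the usual yardstick (lower pKₐ → better LG).
ONs⁻: pKₐ(p-O₂NC₆H₄SO₃H) ≈ -3.5
CF₃COO⁻: pKₐ(CF₃COOH) ≈ 0.2
p-O₂N–C₆H₄–COO⁻: pKₐ(p-nitrobenzoic acid) ≈ 3.4
HS⁻: pKₐ(H₂S) ≈ 7
RS⁻: pKₐ(RSH (a thiol)) ≈ 10.5

ONs⁻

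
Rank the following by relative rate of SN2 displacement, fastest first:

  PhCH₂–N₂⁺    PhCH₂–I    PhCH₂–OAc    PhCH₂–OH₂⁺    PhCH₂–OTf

The skeletons are identical, so relative rate is governed entirely by leaving-group ability.
A good leaving group is a weak base: the lower the pKₐ of its conjugate acid, the more readily it departs.
PhCH₂–N₂⁺ loses N₂: no meaningful conjugate acid; N₂ departs as an exceptionally stable neutral molecule
PhCH₂–OTf loses OTf⁻: pKₐ(CF₃SO₃H (triflic acid)) ≈ -14
PhCH₂–I loses I⁻: pKₐ(HI) ≈ -10
PhCH₂–OH₂⁺ loses H₂O: pKₐ(H₃O⁺) ≈ -1.7
PhCH₂–OAc loses AcO⁻: pKₐ(CH₃COOH) ≈ 4.8

PhCH₂–N₂⁺ > PhCH₂–OTf > PhCH₂–I > PhCH₂–OH₂⁺ > PhCH₂–OAc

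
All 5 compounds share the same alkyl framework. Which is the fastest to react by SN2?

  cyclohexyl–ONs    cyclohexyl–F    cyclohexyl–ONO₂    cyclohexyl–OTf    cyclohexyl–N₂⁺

Same R in every case — rank the leaving groups.
The more stable X⁻ (or X) is on its own — i.e. the weaker a base it is — the better a leaving group it makes.
cyclohexyl–N₂⁺ loses N₂: no meaningful conjugate acid; N₂ departs as an exceptionally stable neutral molecule
cyclohexyl–OTf loses OTf⁻: pKₐ(CF₃SO₃H (triflic acid)) ≈ -14
cyclohexyl–ONs loses ONs⁻: pKₐ(p-O₂NC₆H₄SO₃H) ≈ -3.5
cyclohexyl–ONO₂ loses NO₃⁻: pKₐ(HNO₃) ≈ -1.3
cyclohexyl–F loses F⁻: pKₐ(HF) ≈ 3.2

cyclohexyl–N₂⁺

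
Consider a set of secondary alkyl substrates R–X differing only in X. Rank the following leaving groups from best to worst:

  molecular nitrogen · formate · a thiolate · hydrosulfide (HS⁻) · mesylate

molecular nitrogen > mesylate > formate > hydrosulfide (HS⁻) > a thiolate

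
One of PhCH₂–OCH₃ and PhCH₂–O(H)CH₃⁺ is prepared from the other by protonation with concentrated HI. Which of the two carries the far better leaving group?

PhCH₂–O(H)CH₃⁺

From PhCH₂–OCH₃ the departing group would be CH₃O⁻ (pKₐ(CH₃OH) ≈ 15.5). Strong base; alkoxides do not leave unassisted.
From PhCH₂–O(H)CH₃⁺ the leaving group is R'OH (pKₐ(R'OH₂⁺) ≈ -2.4). Neutral; leaves from a protonated ether (an oxonium ion, R–O(H)R'⁺).
Protonation with concentrated HI works by allowing neutral methanol, rather than methoxide, to depart, making PhCH₂–O(H)CH₃⁺ enormously more reactive.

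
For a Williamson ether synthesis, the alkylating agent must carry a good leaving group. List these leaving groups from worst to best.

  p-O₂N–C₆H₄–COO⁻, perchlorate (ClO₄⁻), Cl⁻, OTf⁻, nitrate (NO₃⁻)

p-O₂N–C₆H₄–COO⁻ < nitrate (NO₃⁻) < Cl⁻ < perchlorate (ClO₄⁻) < OTf⁻

Rank by basicity of the departing species: weakest base leaves most easily.
OTf⁻: pKₐ(CF₃SO₃H (triflic acid)) ≈ -14
perchlorate (ClO₄⁻): pKₐ(HClO₄) ≈ -10 — extremely weak base; rarely used for safety reasons
Cl⁻: pKₐ(HCl) ≈ -7 — moderately weak base
nitrate (NO₃⁻): pKₐ(HNO₃) ≈ -1.3 — resonance-delocalised over three oxygens
p-O₂N–C₆H₄–COO⁻: pKₐ(p-nitrobenzoic acid) ≈ 3.4 — electron-withdrawing nitro group stabilises the carboxylate
The question asks for worst first, so the sequence is read in increasing leaving-group ability.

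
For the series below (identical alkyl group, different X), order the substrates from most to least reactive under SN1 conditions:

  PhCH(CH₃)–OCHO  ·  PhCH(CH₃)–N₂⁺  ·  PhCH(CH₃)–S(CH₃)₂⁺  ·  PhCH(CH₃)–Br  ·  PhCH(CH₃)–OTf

PhCH(CH₃)–N₂⁺ > PhCH(CH₃)–OTf > PhCH(CH₃)–Br > PhCH(CH₃)–S(CH₃)₂⁺ > PhCH(CH₃)–OCHO

Identical carbon frameworks mean the comparison reduces to leaving-group quality.
The more stable X⁻ (or X) is on its own — i.e. the weaker a base it is — the better a leaving group it makes.
PhCH(CH₃)–N₂⁺ loses N₂: no meaningful conjugate acid; N₂ departs as an exceptionally stable neutral molecule
PhCH(CH₃)–OTf loses OTf⁻: pKₐ(CF₃SO₃H (triflic acid)) ≈ -14
PhCH(CH₃)–Br loses Br⁻: pKₐ(HBr) ≈ -9
PhCH(CH₃)–S(CH₃)₂⁺ loses SR'₂: pKₐ(R'₂SH⁺) ≈ -7
PhCH(CH₃)–OCHO loses HCOO⁻: pKₐ(HCOOH) ≈ 3.8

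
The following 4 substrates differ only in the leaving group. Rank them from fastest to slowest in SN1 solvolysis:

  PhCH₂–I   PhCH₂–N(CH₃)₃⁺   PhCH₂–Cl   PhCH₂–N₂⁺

PhCH₂–N₂⁺ > PhCH₂–I > PhCH₂–Cl > PhCH₂–N(CH₃)₃⁺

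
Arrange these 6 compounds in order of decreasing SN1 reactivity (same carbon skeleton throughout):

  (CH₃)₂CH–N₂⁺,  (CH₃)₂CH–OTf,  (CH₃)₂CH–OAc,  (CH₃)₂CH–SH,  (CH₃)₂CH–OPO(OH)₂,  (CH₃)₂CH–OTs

Identical carbon frameworks mean the comparison reduces to leaving-group quality.
Rank by basicity of the departing species: weakest base leaves most easily.
(CH₃)₂CH–N₂⁺ loses N₂: no meaningful conjugate acid; N₂ departs as an exceptionally stable neutral molecule
(CH₃)₂CH–OTf loses OTf⁻: pKₐ(CF₃SO₃H (triflic acid)) ≈ -14
(CH₃)₂CH–OTs loses OTs⁻: pKₐ(p-CH₃C₆H₄SO₃H (TsOH)) ≈ -2.8
(CH₃)₂CH–OPO(OH)₂ loses H₂PO₄⁻: pKₐ(H₃PO₄) ≈ 2.1
(CH₃)₂CH–OAc loses AcO⁻: pKₐ(CH₃COOH) ≈ 4.8
(CH₃)₂CH–SH loses HS⁻: pKₐ(H₂S) ≈ 7

(CH₃)₂CH–N₂⁺ > (CH₃)₂CH–OTf > (CH₃)₂CH–OTs > (CH₃)₂CH–OPO(OH)₂ > (CH₃)₂CH–OAc > (CH₃)₂CH–SH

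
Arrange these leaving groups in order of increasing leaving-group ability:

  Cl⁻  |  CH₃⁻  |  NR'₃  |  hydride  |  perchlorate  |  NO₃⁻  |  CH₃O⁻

CH₃⁻ < hydride < CH₃O⁻ < NR'₃ < NO₃⁻ < Cl⁻ < perchlorate

perchlorate: pKₐ(HClO₄) ≈ -10 — extremely weak base; rarely used for safety reasons
Cl⁻: pKₐ(HCl) ≈ -7
NO₃⁻: pKₐ(HNO₃) ≈ -1.3 — resonance-delocalised over three oxygens
NR'₃: pKₐ(R'₃NH⁺) ≈ 10.7 — neutral but still a fairly strong base; Hofmann-elimination LG
CH₃O⁻: pKₐ(CH₃OH) ≈ 15.5
hydride: pKₐ(H₂) ≈ 36
CH₃⁻: pKₐ(CH₄) ≈ 48 — unstabilised carbanion; the worst conceivable leaving group
Listed from poorest to best leaving group as asked.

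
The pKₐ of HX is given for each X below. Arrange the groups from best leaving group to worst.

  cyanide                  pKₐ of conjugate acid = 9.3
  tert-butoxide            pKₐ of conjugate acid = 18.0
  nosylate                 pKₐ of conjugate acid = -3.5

Lower conjugate-acid pKₐ ⇒ weaker base ⇒ better leaving group.
Sorting by the given values: nosylate (-3.5), cyanide (9.3), tert-butoxide (18.0).

nosylate > cyanide > tert-butoxide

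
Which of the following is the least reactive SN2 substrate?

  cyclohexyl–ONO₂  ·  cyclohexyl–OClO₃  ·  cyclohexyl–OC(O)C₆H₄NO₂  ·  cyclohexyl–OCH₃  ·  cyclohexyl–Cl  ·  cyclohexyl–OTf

cyclohexyl–OCH₃

Identical carbon frameworks mean the comparison reduces to leaving-group quality.
The more stable X⁻ (or X) is on its own — i.e. the weaker a base it is — the better a leaving group it makes.
cyclohexyl–OTf loses OTf⁻: pKₐ(CF₃SO₃H (triflic acid)) ≈ -14
cyclohexyl–OClO₃ loses ClO₄⁻: pKₐ(HClO₄) ≈ -10
cyclohexyl–Cl loses Cl⁻: pKₐ(HCl) ≈ -7
cyclohexyl–ONO₂ loses NO₃⁻: pKₐ(HNO₃) ≈ -1.3
cyclohexyl–OC(O)C₆H₄NO₂ loses p-O₂N–C₆H₄–COO⁻: pKₐ(p-nitrobenzoic acid) ≈ 3.4
cyclohexyl–OCH₃ loses CH₃O⁻: pKₐ(CH₃OH) ≈ 15.5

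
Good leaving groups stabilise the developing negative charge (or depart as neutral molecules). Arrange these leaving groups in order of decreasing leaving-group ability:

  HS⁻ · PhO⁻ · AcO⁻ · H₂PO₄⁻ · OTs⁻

OTs⁻ > H₂PO₄⁻ > AcO⁻ > HS⁻ > PhO⁻

A good leaving group is a weak base: the lower the pKₐ of its conjugate acid, the more readily it departs.
OTs⁻: pKₐ(p-CH₃C₆H₄SO₃H (TsOH)) ≈ -2.8
H₂PO₄⁻: pKₐ(H₃PO₄) ≈ 2.1
AcO⁻: pKₐ(CH₃COOH) ≈ 4.8
HS⁻: pKₐ(H₂S) ≈ 7
PhO⁻: pKₐ(C₆H₅OH (phenol)) ≈ 10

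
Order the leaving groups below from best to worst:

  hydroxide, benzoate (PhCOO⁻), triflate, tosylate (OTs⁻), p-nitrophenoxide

triflate > tosylate (OTs⁻) > benzoate (PhCOO⁻) > p-nitrophenoxide > hydroxide

Rank by basicity of the departing species: weakest base leaves most easily.
triflate: pKₐ(CF₃SO₃H (triflic acid)) ≈ -14
tosylate (OTs⁻): pKₐ(p-CH₃C₆H₄SO₃H (TsOH)) ≈ -2.8
benzoate (PhCOO⁻): pKₐ(C₆H₅COOH) ≈ 4.2
p-nitrophenoxide: pKₐ(p-nitrophenol) ≈ 7.2
hydroxide: pKₐ(H₂O) ≈ 15.7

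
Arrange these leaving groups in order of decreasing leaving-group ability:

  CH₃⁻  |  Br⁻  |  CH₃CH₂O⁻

Br⁻ > CH₃CH₂O⁻ > CH₃⁻

Leaving-group ability tracks the stability of the departed species; conjugate-acid pKₐ is the usual yardstick (lower pKₐ → better LG).
Br⁻: pKₐ(HBr) ≈ -9 — weak base; good leaving group
CH₃CH₂O⁻: pKₐ(CH₃CH₂OH) ≈ 16
CH₃⁻: pKₐ(CH₄) ≈ 48 — unstabilised carbanion; the worst conceivable leaving group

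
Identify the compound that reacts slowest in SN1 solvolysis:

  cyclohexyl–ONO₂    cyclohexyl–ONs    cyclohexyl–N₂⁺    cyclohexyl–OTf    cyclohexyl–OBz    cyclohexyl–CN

cyclohexyl–CN

The skeletons are identical, so relative rate is governed entirely by leaving-group ability.
A good leaving group is a weak base: the lower the pKₐ of its conjugate acid, the more readily it departs.
cyclohexyl–N₂⁺ loses N₂: no meaningful conjugate acid; N₂ departs as an exceptionally stable neutral molecule
cyclohexyl–OTf loses OTf⁻: pKₐ(CF₃SO₃H (triflic acid)) ≈ -14
cyclohexyl–ONs loses ONs⁻: pKₐ(p-O₂NC₆H₄SO₃H) ≈ -3.5
cyclohexyl–ONO₂ loses NO₃⁻: pKₐ(HNO₃) ≈ -1.3
cyclohexyl–OBz loses PhCOO⁻: pKₐ(C₆H₅COOH) ≈ 4.2
cyclohexyl–CN loses CN⁻: pKₐ(HCN) ≈ 9.2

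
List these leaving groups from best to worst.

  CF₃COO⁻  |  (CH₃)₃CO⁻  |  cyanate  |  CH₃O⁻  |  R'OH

R'OH > CF₃COO⁻ > cyanate > CH₃O⁻ > (CH₃)₃CO⁻

Rank by basicity of the departing species: weakest base leaves most easily.
R'OH: pKₐ(R'OH₂⁺) ≈ -2.4 — neutral; leaves from a protonated ether (an oxonium ion, R–O(H)R'⁺)
CF₃COO⁻: pKₐ(CF₃COOH) ≈ 0.2
cyanate: pKₐ(HOCN) ≈ 3.5 — resonance between N and O
CH₃O⁻: pKₐ(CH₃OH) ≈ 15.5 — strong base; alkoxides do not leave unassisted
(CH₃)₃CO⁻: pKₐ(t-BuOH) ≈ 18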